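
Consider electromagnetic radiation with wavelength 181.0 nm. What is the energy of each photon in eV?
6.8500 eV

Using E = hf = hc/λ:

E = hc/λ = (6.626×10⁻³⁴ J·s)(3×10⁸ m/s) / (181.0×10⁻⁹ m)
E = 6.8500 eV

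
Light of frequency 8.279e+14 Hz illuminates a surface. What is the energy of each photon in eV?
3.4239 eV

Using E = hf:

E = hf = (6.626×10⁻³⁴ J·s)(8.279e+14 Hz)
E = 3.4239 eV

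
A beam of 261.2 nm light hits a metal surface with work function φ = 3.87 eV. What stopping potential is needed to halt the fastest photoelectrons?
0.8767 V

The stopping potential V_s satisfies: eV_s = KE_max

First, find KE_max using Einstein's equation:
E_photon = hc/λ = 4.7467 eV
KE_max = E_photon - φ = 4.7467 - 3.87 = 0.8767 eV

Since eV_s = KE_max:
V_s = KE_max/e = 0.8767 V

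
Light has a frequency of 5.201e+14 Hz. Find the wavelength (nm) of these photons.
576.41 nm

Using the wave equation: c = fλ

Solving for wavelength:
λ = c/f = (3×10⁸ m/s) / (5.201e+14 Hz)
λ = 576.41 nm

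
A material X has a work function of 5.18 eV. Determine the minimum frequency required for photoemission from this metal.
1.2525e+15 Hz

The threshold frequency is when the photon energy equals the work function:
hf₀ = φ

Solving for f₀:
f₀ = φ/h = (5.18 eV × 1.602×10⁻¹⁹ J/eV) / (6.626×10⁻³⁴ J·s)
f₀ = 1.2525e+15 Hz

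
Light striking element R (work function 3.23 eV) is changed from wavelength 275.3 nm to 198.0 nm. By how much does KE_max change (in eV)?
1.7582 eV

Using Einstein's equation: KE_max = hc/λ - φ

For λ₁ = 275.3 nm:
KE₁ = hc/λ₁ - φ = 4.5036 - 3.23 = 1.2736 eV

For λ₂ = 198.0 nm:
KE₂ = hc/λ₂ - φ = 6.2618 - 3.23 = 3.0318 eV

Change in KE:
ΔKE = KE₂ - KE₁ = 3.0318 - 1.2736 = 1.7582 eV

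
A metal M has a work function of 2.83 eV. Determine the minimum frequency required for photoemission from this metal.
6.8429e+14 Hz

The threshold frequency is when the photon energy equals the work function:
hf₀ = φ

Solving for f₀:
f₀ = φ/h = (2.83 eV × 1.602×10⁻¹⁹ J/eV) / (6.626×10⁻³⁴ J·s)
f₀ = 6.8429e+14 Hz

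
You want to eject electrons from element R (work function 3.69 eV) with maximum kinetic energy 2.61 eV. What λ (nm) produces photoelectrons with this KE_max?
196.80 nm

From Einstein's equation: KE_max = hc/λ - φ

Rearranging for λ:
hc/λ = KE_max + φ
λ = hc/(KE_max + φ)

Required photon energy:
E_photon = KE_max + φ = 2.61 + 3.69 = 6.30 eV

Required wavelength:
λ = hc/E_photon = (6.626×10⁻³⁴)(3×10⁸) / (6.30 × 1.602×10⁻¹⁹)
λ = 196.80 nm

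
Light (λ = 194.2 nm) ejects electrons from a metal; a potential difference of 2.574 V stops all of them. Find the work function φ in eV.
3.81 eV

The stopping potential gives the maximum kinetic energy: KE_max = eV_s = 2.574 eV

From Einstein's photoelectric equation: KE_max = hc/λ - φ
Rearranging: φ = hc/λ - KE_max

Calculate photon energy:
E_photon = hc/λ = (6.626×10⁻³⁴ J·s)(3×10⁸ m/s) / (194.2×10⁻⁹ m) = 6.3844 eV

Therefore:
φ = 6.3844 - 2.574 = 3.81 eV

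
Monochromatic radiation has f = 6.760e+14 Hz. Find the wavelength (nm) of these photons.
443.48 nm

Using the wave equation: c = fλ

Solving for wavelength:
λ = c/f = (3×10⁸ m/s) / (6.760e+14 Hz)
λ = 443.48 nm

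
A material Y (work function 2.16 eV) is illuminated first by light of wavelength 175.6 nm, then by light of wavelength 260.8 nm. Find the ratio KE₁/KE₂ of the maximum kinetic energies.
1.8892

Using Einstein's equation: KE_max = hc/λ - φ

For λ₁ = 175.6 nm:
E₁ = hc/λ₁ = 7.0606 eV
KE₁ = E₁ - φ = 7.0606 - 2.16 = 4.9006 eV

For λ₂ = 260.8 nm:
E₂ = hc/λ₂ = 4.7540 eV
KE₂ = E₂ - φ = 4.7540 - 2.16 = 2.5940 eV

Ratio: KE₁/KE₂ = 4.9006/2.5940 = 1.8892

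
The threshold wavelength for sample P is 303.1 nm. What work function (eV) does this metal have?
4.09 eV

At the threshold wavelength, photon energy equals work function:
φ = hc/λ₀

Calculating:
φ = (6.626×10⁻³⁴ J·s)(3×10⁸ m/s) / (303.1×10⁻⁹ m)
φ = 4.09 eV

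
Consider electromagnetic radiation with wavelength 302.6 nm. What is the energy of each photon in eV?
4.0973 eV

Using E = hf = hc/λ:

E = hc/λ = (6.626×10⁻³⁴ J·s)(3×10⁸ m/s) / (302.6×10⁻⁹ m)
E = 4.0973 eV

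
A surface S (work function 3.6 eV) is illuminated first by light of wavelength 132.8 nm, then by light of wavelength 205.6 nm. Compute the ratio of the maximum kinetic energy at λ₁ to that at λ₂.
2.3602

Using Einstein's equation: KE_max = hc/λ - φ

For λ₁ = 132.8 nm:
E₁ = hc/λ₁ = 9.3362 eV
KE₁ = E₁ - φ = 9.3362 - 3.6 = 5.7362 eV

For λ₂ = 205.6 nm:
E₂ = hc/λ₂ = 6.0304 eV
KE₂ = E₂ - φ = 6.0304 - 3.6 = 2.4304 eV

Ratio: KE₁/KE₂ = 5.7362/2.4304 = 2.3602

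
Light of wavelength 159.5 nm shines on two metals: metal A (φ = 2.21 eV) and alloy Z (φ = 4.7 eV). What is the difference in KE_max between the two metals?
2.4900 eV

Using KE_max = hc/λ - φ for each metal:

Photon energy: E = hc/λ = 7.7733 eV

For metal A (φ₁ = 2.21 eV):
KE₁ = E - φ₁ = 7.7733 - 2.21 = 5.5633 eV

For alloy Z (φ₂ = 4.7 eV):
KE₂ = E - φ₂ = 7.7733 - 4.7 = 3.0733 eV

Difference:
ΔKE = KE₁ - KE₂ = 5.5633 - 3.0733 = 2.4900 eV

Note: The difference equals the difference in work functions: 4.7 - 2.21 = 2.49 eV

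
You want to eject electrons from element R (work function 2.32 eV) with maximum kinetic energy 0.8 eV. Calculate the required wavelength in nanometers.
397.39 nm

From Einstein's equation: KE_max = hc/λ - φ

Rearranging for λ:
hc/λ = KE_max + φ
λ = hc/(KE_max + φ)

Required photon energy:
E_photon = KE_max + φ = 0.8 + 2.32 = 3.12 eV

Required wavelength:
λ = hc/E_photon = (6.626×10⁻³⁴)(3×10⁸) / (3.12 × 1.602×10⁻¹⁹)
λ = 397.39 nm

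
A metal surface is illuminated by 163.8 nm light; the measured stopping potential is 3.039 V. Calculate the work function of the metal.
4.53 eV

The stopping potential gives the maximum kinetic energy: KE_max = eV_s = 3.039 eV

From Einstein's photoelectric equation: KE_max = hc/λ - φ
Rearranging: φ = hc/λ - KE_max

Calculate photon energy:
E_photon = hc/λ = (6.626×10⁻³⁴ J·s)(3×10⁸ m/s) / (163.8×10⁻⁹ m) = 7.5692 eV

Therefore:
φ = 7.5692 - 3.039 = 4.53 eV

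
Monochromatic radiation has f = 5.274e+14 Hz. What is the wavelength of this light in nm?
568.43 nm

Using the wave equation: c = fλ

Solving for wavelength:
λ = c/f = (3×10⁸ m/s) / (5.274e+14 Hz)
λ = 568.43 nm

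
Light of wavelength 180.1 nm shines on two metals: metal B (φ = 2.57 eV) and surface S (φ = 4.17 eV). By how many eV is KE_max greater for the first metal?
1.6000 eV

Using KE_max = hc/λ - φ for each metal:

Photon energy: E = hc/λ = 6.8842 eV

For metal B (φ₁ = 2.57 eV):
KE₁ = E - φ₁ = 6.8842 - 2.57 = 4.3142 eV

For surface S (φ₂ = 4.17 eV):
KE₂ = E - φ₂ = 6.8842 - 4.17 = 2.7142 eV

Difference:
ΔKE = KE₁ - KE₂ = 4.3142 - 2.7142 = 1.6000 eV

Note: The difference equals the difference in work functions: 4.17 - 2.57 = 1.60 eV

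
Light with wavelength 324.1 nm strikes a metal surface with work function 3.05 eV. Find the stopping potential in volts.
0.7755 V

The stopping potential V_s satisfies: eV_s = KE_max

First, find KE_max using Einstein's equation:
E_photon = hc/λ = 3.8255 eV
KE_max = E_photon - φ = 3.8255 - 3.05 = 0.7755 eV

Since eV_s = KE_max:
V_s = KE_max/e = 0.7755 V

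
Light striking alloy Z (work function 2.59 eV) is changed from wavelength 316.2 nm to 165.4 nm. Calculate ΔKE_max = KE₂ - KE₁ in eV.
3.5750 eV

Using Einstein's equation: KE_max = hc/λ - φ

For λ₁ = 316.2 nm:
KE₁ = hc/λ₁ - φ = 3.9211 - 2.59 = 1.3311 eV

For λ₂ = 165.4 nm:
KE₂ = hc/λ₂ - φ = 7.4960 - 2.59 = 4.9060 eV

Change in KE:
ΔKE = KE₂ - KE₁ = 4.9060 - 1.3311 = 3.5750 eV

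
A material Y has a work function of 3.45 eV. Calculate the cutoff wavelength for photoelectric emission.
359.37 nm

The threshold wavelength is when the photon energy equals the work function:
hc/λ₀ = φ

Solving for λ₀:
λ₀ = hc/φ = (6.626×10⁻³⁴ J·s)(3×10⁸ m/s) / (3.45 eV × 1.602×10⁻¹⁹ J/eV)
λ₀ = 359.37 nm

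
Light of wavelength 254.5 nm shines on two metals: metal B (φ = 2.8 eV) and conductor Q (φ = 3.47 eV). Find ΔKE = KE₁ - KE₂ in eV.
0.6700 eV

Using KE_max = hc/λ - φ for each metal:

Photon energy: E = hc/λ = 4.8717 eV

For metal B (φ₁ = 2.8 eV):
KE₁ = E - φ₁ = 4.8717 - 2.8 = 2.0717 eV

For conductor Q (φ₂ = 3.47 eV):
KE₂ = E - φ₂ = 4.8717 - 3.47 = 1.4017 eV

Difference:
ΔKE = KE₁ - KE₂ = 2.0717 - 1.4017 = 0.6700 eV

Note: The difference equals the difference in work functions: 3.47 - 2.8 = 0.67 eV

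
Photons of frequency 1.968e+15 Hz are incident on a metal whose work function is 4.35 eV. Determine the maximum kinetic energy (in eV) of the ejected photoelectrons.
3.7890 eV

Using Einstein's photoelectric equation: KE_max = hf - φ

First, calculate the photon energy:
E_photon = hf = (6.626×10⁻³⁴ J·s)(1.968e+15 Hz)
E_photon = 8.1390 eV

Then, the maximum kinetic energy:
KE_max = E_photon - φ = 8.1390 eV - 4.35 eV = 3.7890 eV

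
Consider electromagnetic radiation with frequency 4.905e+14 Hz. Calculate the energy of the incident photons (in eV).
2.0285 eV

Using E = hf:

E = hf = (6.626×10⁻³⁴ J·s)(4.905e+14 Hz)
E = 2.0285 eV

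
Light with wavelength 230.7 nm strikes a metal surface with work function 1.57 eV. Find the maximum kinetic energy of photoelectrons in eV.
3.8043 eV

Using Einstein's photoelectric equation: KE_max = hf - φ = hc/λ - φ

First, calculate the photon energy:
E_photon = hc/λ = (6.626×10⁻³⁴ J·s)(3×10⁸ m/s) / (230.7×10⁻⁹ m)
E_photon = 5.3743 eV

Then, the maximum kinetic energy:
KE_max = E_photon - φ = 5.3743 eV - 1.57 eV = 3.8043 eV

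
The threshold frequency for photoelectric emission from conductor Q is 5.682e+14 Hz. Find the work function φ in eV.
2.35 eV

At the threshold frequency, photon energy equals work function:
φ = hf₀

Calculating:
φ = (6.626×10⁻³⁴ J·s)(5.682e+14 Hz)
φ = 2.35 eV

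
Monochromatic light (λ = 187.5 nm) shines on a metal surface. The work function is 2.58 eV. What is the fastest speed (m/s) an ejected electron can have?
1.1910e+06 m/s

First, find the maximum kinetic energy:
E_photon = hc/λ = 6.6125 eV
KE_max = E_photon - φ = 6.6125 - 2.58 = 4.0325 eV

Convert to Joules: KE_max = 4.0325 × 1.602×10⁻¹⁹ J = 6.4608e-19 J

Then use KE = ½mv² to find velocity:
v = √(2·KE/m) = √(2 × 6.4608e-19 J / 9.109e-31 kg)
v = 1.1910e+06 m/s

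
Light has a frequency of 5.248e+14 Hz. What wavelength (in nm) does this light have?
571.25 nm

Using the wave equation: c = fλ

Solving for wavelength:
λ = c/f = (3×10⁸ m/s) / (5.248e+14 Hz)
λ = 571.25 nm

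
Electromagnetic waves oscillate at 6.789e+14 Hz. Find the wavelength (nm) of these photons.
441.59 nm

Using the wave equation: c = fλ

Solving for wavelength:
λ = c/f = (3×10⁸ m/s) / (6.789e+14 Hz)
λ = 441.59 nm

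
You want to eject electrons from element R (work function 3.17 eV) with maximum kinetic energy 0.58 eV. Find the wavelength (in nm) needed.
330.62 nm

From Einstein's equation: KE_max = hc/λ - φ

Rearranging for λ:
hc/λ = KE_max + φ
λ = hc/(KE_max + φ)

Required photon energy:
E_photon = KE_max + φ = 0.58 + 3.17 = 3.75 eV

Required wavelength:
λ = hc/E_photon = (6.626×10⁻³⁴)(3×10⁸) / (3.75 × 1.602×10⁻¹⁹)
λ = 330.62 nm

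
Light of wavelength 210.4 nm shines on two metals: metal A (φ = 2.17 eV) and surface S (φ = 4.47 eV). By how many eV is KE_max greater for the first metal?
2.3000 eV

Using KE_max = hc/λ - φ for each metal:

Photon energy: E = hc/λ = 5.8928 eV

For metal A (φ₁ = 2.17 eV):
KE₁ = E - φ₁ = 5.8928 - 2.17 = 3.7228 eV

For surface S (φ₂ = 4.47 eV):
KE₂ = E - φ₂ = 5.8928 - 4.47 = 1.4228 eV

Difference:
ΔKE = KE₁ - KE₂ = 3.7228 - 1.4228 = 2.3000 eV

Note: The difference equals the difference in work functions: 4.47 - 2.17 = 2.30 eV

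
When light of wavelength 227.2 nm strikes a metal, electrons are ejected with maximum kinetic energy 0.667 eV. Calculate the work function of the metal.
4.79 eV

From Einstein's photoelectric equation: KE_max = hf - φ = hc/λ - φ

Rearranging for φ:
φ = hc/λ - KE_max

Calculate photon energy:
E_photon = hc/λ = 5.4571 eV

Therefore:
φ = 5.4571 - 0.667 = 4.79 eV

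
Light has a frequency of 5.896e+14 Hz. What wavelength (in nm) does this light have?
508.47 nm

Using the wave equation: c = fλ

Solving for wavelength:
λ = c/f = (3×10⁸ m/s) / (5.896e+14 Hz)
λ = 508.47 nm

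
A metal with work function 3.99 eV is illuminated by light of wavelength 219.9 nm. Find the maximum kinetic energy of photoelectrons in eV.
1.6482 eV

Using Einstein's photoelectric equation: KE_max = hf - φ = hc/λ - φ

First, calculate the photon energy:
E_photon = hc/λ = (6.626×10⁻³⁴ J·s)(3×10⁸ m/s) / (219.9×10⁻⁹ m)
E_photon = 5.6382 eV

Then, the maximum kinetic energy:
KE_max = E_photon - φ = 5.6382 eV - 3.99 eV = 1.6482 eV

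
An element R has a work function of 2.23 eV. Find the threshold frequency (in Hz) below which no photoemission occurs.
5.3921e+14 Hz

The threshold frequency is when the photon energy equals the work function:
hf₀ = φ

Solving for f₀:
f₀ = φ/h = (2.23 eV × 1.602×10⁻¹⁹ J/eV) / (6.626×10⁻³⁴ J·s)
f₀ = 5.3921e+14 Hz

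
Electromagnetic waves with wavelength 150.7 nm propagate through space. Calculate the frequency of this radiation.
1.9893e+15 Hz

Using the wave equation: c = fλ

Solving for frequency:
f = c/λ = (3×10⁸ m/s) / (150.7×10⁻⁹ m)
f = 1.9893e+15 Hz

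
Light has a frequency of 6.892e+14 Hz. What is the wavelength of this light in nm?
434.99 nm

Using the wave equation: c = fλ

Solving for wavelength:
λ = c/f = (3×10⁸ m/s) / (6.892e+14 Hz)
λ = 434.99 nm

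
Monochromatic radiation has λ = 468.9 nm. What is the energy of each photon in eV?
2.6442 eV

Using E = hf = hc/λ:

E = hc/λ = (6.626×10⁻³⁴ J·s)(3×10⁸ m/s) / (468.9×10⁻⁹ m)
E = 2.6442 eV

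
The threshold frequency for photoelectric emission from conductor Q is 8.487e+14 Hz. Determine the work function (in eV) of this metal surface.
3.51 eV

At the threshold frequency, photon energy equals work function:
φ = hf₀

Calculating:
φ = (6.626×10⁻³⁴ J·s)(8.487e+14 Hz)
φ = 3.51 eV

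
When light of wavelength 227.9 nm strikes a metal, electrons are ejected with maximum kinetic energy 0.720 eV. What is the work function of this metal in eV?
4.72 eV

From Einstein's photoelectric equation: KE_max = hf - φ = hc/λ - φ

Rearranging for φ:
φ = hc/λ - KE_max

Calculate photon energy:
E_photon = hc/λ = 5.4403 eV

Therefore:
φ = 5.4403 - 0.720 = 4.72 eV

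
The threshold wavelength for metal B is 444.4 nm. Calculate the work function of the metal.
2.79 eV

At the threshold wavelength, photon energy equals work function:
φ = hc/λ₀

Calculating:
φ = (6.626×10⁻³⁴ J·s)(3×10⁸ m/s) / (444.4×10⁻⁹ m)
φ = 2.79 eV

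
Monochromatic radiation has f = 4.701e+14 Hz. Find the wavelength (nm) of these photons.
637.72 nm

Using the wave equation: c = fλ

Solving for wavelength:
λ = c/f = (3×10⁸ m/s) / (4.701e+14 Hz)
λ = 637.72 nm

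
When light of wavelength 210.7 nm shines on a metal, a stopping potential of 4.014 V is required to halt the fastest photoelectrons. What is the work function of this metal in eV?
1.87 eV

The stopping potential gives the maximum kinetic energy: KE_max = eV_s = 4.014 eV

From Einstein's photoelectric equation: KE_max = hc/λ - φ
Rearranging: φ = hc/λ - KE_max

Calculate photon energy:
E_photon = hc/λ = (6.626×10⁻³⁴ J·s)(3×10⁸ m/s) / (210.7×10⁻⁹ m) = 5.8844 eV

Therefore:
φ = 5.8844 - 4.014 = 1.87 eV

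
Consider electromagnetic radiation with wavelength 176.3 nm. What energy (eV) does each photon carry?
7.0326 eV

Using E = hf = hc/λ:

E = hc/λ = (6.626×10⁻³⁴ J·s)(3×10⁸ m/s) / (176.3×10⁻⁹ m)
E = 7.0326 eV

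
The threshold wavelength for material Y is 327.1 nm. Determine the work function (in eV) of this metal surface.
3.79 eV

At the threshold wavelength, photon energy equals work function:
φ = hc/λ₀

Calculating:
φ = (6.626×10⁻³⁴ J·s)(3×10⁸ m/s) / (327.1×10⁻⁹ m)
φ = 3.79 eV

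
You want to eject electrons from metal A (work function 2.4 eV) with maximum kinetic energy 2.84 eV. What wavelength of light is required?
236.61 nm

From Einstein's equation: KE_max = hc/λ - φ

Rearranging for λ:
hc/λ = KE_max + φ
λ = hc/(KE_max + φ)

Required photon energy:
E_photon = KE_max + φ = 2.84 + 2.4 = 5.24 eV

Required wavelength:
λ = hc/E_photon = (6.626×10⁻³⁴)(3×10⁸) / (5.24 × 1.602×10⁻¹⁹)
λ = 236.61 nm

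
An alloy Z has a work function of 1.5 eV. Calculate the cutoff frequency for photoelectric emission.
3.6270e+14 Hz

The threshold frequency is when the photon energy equals the work function:
hf₀ = φ

Solving for f₀:
f₀ = φ/h = (1.5 eV × 1.602×10⁻¹⁹ J/eV) / (6.626×10⁻³⁴ J·s)
f₀ = 3.6270e+14 Hz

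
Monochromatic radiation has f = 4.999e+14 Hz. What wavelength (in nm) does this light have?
599.70 nm

Using the wave equation: c = fλ

Solving for wavelength:
λ = c/f = (3×10⁸ m/s) / (4.999e+14 Hz)
λ = 599.70 nm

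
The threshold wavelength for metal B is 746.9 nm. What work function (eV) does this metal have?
1.66 eV

At the threshold wavelength, photon energy equals work function:
φ = hc/λ₀

Calculating:
φ = (6.626×10⁻³⁴ J·s)(3×10⁸ m/s) / (746.9×10⁻⁹ m)
φ = 1.66 eV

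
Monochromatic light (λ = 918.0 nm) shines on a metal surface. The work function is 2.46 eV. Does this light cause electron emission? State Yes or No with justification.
No

For photoemission, the photon energy must exceed the work function.

Photon energy: E = hc/λ = 1.3506 eV
Work function: φ = 2.46 eV

Since E_photon (1.3506 eV) < φ (2.46 eV), photoemission will NOT occur.
The threshold wavelength is λ₀ = hc/φ = 504.0 nm.
Since 918.0 nm > 504.0 nm, the photons lack sufficient energy.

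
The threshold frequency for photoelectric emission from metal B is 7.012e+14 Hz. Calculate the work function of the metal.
2.90 eV

At the threshold frequency, photon energy equals work function:
φ = hf₀

Calculating:
φ = (6.626×10⁻³⁴ J·s)(7.012e+14 Hz)
φ = 2.90 eV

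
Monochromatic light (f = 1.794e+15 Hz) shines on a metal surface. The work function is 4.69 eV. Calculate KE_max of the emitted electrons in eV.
2.7294 eV

Using Einstein's photoelectric equation: KE_max = hf - φ

First, calculate the photon energy:
E_photon = hf = (6.626×10⁻³⁴ J·s)(1.794e+15 Hz)
E_photon = 7.4194 eV

Then, the maximum kinetic energy:
KE_max = E_photon - φ = 7.4194 eV - 4.69 eV = 2.7294 eV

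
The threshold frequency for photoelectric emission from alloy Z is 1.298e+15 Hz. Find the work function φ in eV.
5.37 eV

At the threshold frequency, photon energy equals work function:
φ = hf₀

Calculating:
φ = (6.626×10⁻³⁴ J·s)(1.298e+15 Hz)
φ = 5.37 eV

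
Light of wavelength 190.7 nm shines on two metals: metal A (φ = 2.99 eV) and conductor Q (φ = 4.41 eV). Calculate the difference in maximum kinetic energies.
1.4200 eV

Using KE_max = hc/λ - φ for each metal:

Photon energy: E = hc/λ = 6.5015 eV

For metal A (φ₁ = 2.99 eV):
KE₁ = E - φ₁ = 6.5015 - 2.99 = 3.5115 eV

For conductor Q (φ₂ = 4.41 eV):
KE₂ = E - φ₂ = 6.5015 - 4.41 = 2.0915 eV

Difference:
ΔKE = KE₁ - KE₂ = 3.5115 - 2.0915 = 1.4200 eV

Note: The difference equals the difference in work functions: 4.41 - 2.99 = 1.42 eV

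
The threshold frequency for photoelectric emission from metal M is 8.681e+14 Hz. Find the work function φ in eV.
3.59 eV

At the threshold frequency, photon energy equals work function:
φ = hf₀

Calculating:
φ = (6.626×10⁻³⁴ J·s)(8.681e+14 Hz)
φ = 3.59 eV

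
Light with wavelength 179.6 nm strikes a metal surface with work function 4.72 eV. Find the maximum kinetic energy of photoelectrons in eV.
2.1834 eV

Using Einstein's photoelectric equation: KE_max = hf - φ = hc/λ - φ

First, calculate the photon energy:
E_photon = hc/λ = (6.626×10⁻³⁴ J·s)(3×10⁸ m/s) / (179.6×10⁻⁹ m)
E_photon = 6.9034 eV

Then, the maximum kinetic energy:
KE_max = E_photon - φ = 6.9034 eV - 4.72 eV = 2.1834 eV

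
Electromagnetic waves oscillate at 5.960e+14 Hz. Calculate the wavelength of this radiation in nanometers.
503.01 nm

Using the wave equation: c = fλ

Solving for wavelength:
λ = c/f = (3×10⁸ m/s) / (5.960e+14 Hz)
λ = 503.01 nm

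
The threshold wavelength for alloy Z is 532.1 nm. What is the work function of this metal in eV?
2.33 eV

At the threshold wavelength, photon energy equals work function:
φ = hc/λ₀

Calculating:
φ = (6.626×10⁻³⁴ J·s)(3×10⁸ m/s) / (532.1×10⁻⁹ m)
φ = 2.33 eV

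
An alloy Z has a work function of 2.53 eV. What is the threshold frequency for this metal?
6.1175e+14 Hz

The threshold frequency is when the photon energy equals the work function:
hf₀ = φ

Solving for f₀:
f₀ = φ/h = (2.53 eV × 1.602×10⁻¹⁹ J/eV) / (6.626×10⁻³⁴ J·s)
f₀ = 6.1175e+14 Hz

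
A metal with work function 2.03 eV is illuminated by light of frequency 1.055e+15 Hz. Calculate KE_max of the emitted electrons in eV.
2.3331 eV

Using Einstein's photoelectric equation: KE_max = hf - φ

First, calculate the photon energy:
E_photon = hf = (6.626×10⁻³⁴ J·s)(1.055e+15 Hz)
E_photon = 4.3631 eV

Then, the maximum kinetic energy:
KE_max = E_photon - φ = 4.3631 eV - 2.03 eV = 2.3331 eV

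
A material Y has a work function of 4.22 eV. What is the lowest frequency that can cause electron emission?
1.0204e+15 Hz

The threshold frequency is when the photon energy equals the work function:
hf₀ = φ

Solving for f₀:
f₀ = φ/h = (4.22 eV × 1.602×10⁻¹⁹ J/eV) / (6.626×10⁻³⁴ J·s)
f₀ = 1.0204e+15 Hz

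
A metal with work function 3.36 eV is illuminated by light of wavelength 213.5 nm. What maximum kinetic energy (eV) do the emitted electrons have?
2.4472 eV

Using Einstein's photoelectric equation: KE_max = hf - φ = hc/λ - φ

First, calculate the photon energy:
E_photon = hc/λ = (6.626×10⁻³⁴ J·s)(3×10⁸ m/s) / (213.5×10⁻⁹ m)
E_photon = 5.8072 eV

Then, the maximum kinetic energy:
KE_max = E_photon - φ = 5.8072 eV - 3.36 eV = 2.4472 eV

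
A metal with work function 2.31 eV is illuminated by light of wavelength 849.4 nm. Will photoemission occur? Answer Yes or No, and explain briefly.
No

For photoemission, the photon energy must exceed the work function.

Photon energy: E = hc/λ = 1.4597 eV
Work function: φ = 2.31 eV

Since E_photon (1.4597 eV) < φ (2.31 eV), photoemission will NOT occur.
The threshold wavelength is λ₀ = hc/φ = 536.7 nm.
Since 849.4 nm > 536.7 nm, the photons lack sufficient energy.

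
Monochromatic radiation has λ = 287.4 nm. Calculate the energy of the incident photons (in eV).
4.3140 eV

Using E = hf = hc/λ:

E = hc/λ = (6.626×10⁻³⁴ J·s)(3×10⁸ m/s) / (287.4×10⁻⁹ m)
E = 4.3140 eV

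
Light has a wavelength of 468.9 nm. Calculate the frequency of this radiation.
6.3935e+14 Hz

Using the wave equation: c = fλ

Solving for frequency:
f = c/λ = (3×10⁸ m/s) / (468.9×10⁻⁹ m)
f = 6.3935e+14 Hz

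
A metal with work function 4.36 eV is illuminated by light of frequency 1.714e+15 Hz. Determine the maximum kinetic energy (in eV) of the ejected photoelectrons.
2.7285 eV

Using Einstein's photoelectric equation: KE_max = hf - φ

First, calculate the photon energy:
E_photon = hf = (6.626×10⁻³⁴ J·s)(1.714e+15 Hz)
E_photon = 7.0885 eV

Then, the maximum kinetic energy:
KE_max = E_photon - φ = 7.0885 eV - 4.36 eV = 2.7285 eV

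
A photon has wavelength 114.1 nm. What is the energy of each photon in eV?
10.8663 eV

Using E = hf = hc/λ:

E = hc/λ = (6.626×10⁻³⁴ J·s)(3×10⁸ m/s) / (114.1×10⁻⁹ m)
E = 10.8663 eV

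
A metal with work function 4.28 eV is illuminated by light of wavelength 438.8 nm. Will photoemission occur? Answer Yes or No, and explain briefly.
No

For photoemission, the photon energy must exceed the work function.

Photon energy: E = hc/λ = 2.8255 eV
Work function: φ = 4.28 eV

Since E_photon (2.8255 eV) < φ (4.28 eV), photoemission will NOT occur.
The threshold wavelength is λ₀ = hc/φ = 289.7 nm.
Since 438.8 nm > 289.7 nm, the photons lack sufficient energy.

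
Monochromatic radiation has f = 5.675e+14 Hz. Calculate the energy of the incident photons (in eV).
2.3470 eV

Using E = hf:

E = hf = (6.626×10⁻³⁴ J·s)(5.675e+14 Hz)
E = 2.3470 eV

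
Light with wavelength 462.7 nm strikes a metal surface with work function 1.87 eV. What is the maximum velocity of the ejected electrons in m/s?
5.3365e+05 m/s

First, find the maximum kinetic energy:
E_photon = hc/λ = 2.6796 eV
KE_max = E_photon - φ = 2.6796 - 1.87 = 0.8096 eV

Convert to Joules: KE_max = 0.8096 × 1.602×10⁻¹⁹ J = 1.2971e-19 J

Then use KE = ½mv² to find velocity:
v = √(2·KE/m) = √(2 × 1.2971e-19 J / 9.109e-31 kg)
v = 5.3365e+05 m/s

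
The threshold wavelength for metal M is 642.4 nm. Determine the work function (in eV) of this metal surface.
1.93 eV

At the threshold wavelength, photon energy equals work function:
φ = hc/λ₀

Calculating:
φ = (6.626×10⁻³⁴ J·s)(3×10⁸ m/s) / (642.4×10⁻⁹ m)
φ = 1.93 eV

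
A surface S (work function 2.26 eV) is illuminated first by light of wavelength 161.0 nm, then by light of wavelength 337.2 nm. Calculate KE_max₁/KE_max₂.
3.8401

Using Einstein's equation: KE_max = hc/λ - φ

For λ₁ = 161.0 nm:
E₁ = hc/λ₁ = 7.7009 eV
KE₁ = E₁ - φ = 7.7009 - 2.26 = 5.4409 eV

For λ₂ = 337.2 nm:
E₂ = hc/λ₂ = 3.6769 eV
KE₂ = E₂ - φ = 3.6769 - 2.26 = 1.4169 eV

Ratio: KE₁/KE₂ = 5.4409/1.4169 = 3.8401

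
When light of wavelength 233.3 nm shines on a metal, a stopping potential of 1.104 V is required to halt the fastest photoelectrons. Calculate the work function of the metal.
4.21 eV

The stopping potential gives the maximum kinetic energy: KE_max = eV_s = 1.104 eV

From Einstein's photoelectric equation: KE_max = hc/λ - φ
Rearranging: φ = hc/λ - KE_max

Calculate photon energy:
E_photon = hc/λ = (6.626×10⁻³⁴ J·s)(3×10⁸ m/s) / (233.3×10⁻⁹ m) = 5.3144 eV

Therefore:
φ = 5.3144 - 1.104 = 4.21 eV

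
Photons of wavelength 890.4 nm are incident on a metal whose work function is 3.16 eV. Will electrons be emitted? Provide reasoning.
No

For photoemission, the photon energy must exceed the work function.

Photon energy: E = hc/λ = 1.3925 eV
Work function: φ = 3.16 eV

Since E_photon (1.3925 eV) < φ (3.16 eV), photoemission will NOT occur.
The threshold wavelength is λ₀ = hc/φ = 392.4 nm.
Since 890.4 nm > 392.4 nm, the photons lack sufficient energy.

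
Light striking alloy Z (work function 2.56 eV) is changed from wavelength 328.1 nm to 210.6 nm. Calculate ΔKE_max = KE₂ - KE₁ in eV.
2.1083 eV

Using Einstein's equation: KE_max = hc/λ - φ

For λ₁ = 328.1 nm:
KE₁ = hc/λ₁ - φ = 3.7789 - 2.56 = 1.2189 eV

For λ₂ = 210.6 nm:
KE₂ = hc/λ₂ - φ = 5.8872 - 2.56 = 3.3272 eV

Change in KE:
ΔKE = KE₂ - KE₁ = 3.3272 - 1.2189 = 2.1083 eV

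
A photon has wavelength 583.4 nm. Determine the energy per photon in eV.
2.1252 eV

Using E = hf = hc/λ:

E = hc/λ = (6.626×10⁻³⁴ J·s)(3×10⁸ m/s) / (583.4×10⁻⁹ m)
E = 2.1252 eV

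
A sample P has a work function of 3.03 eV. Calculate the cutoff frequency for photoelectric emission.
7.3265e+14 Hz

The threshold frequency is when the photon energy equals the work function:
hf₀ = φ

Solving for f₀:
f₀ = φ/h = (3.03 eV × 1.602×10⁻¹⁹ J/eV) / (6.626×10⁻³⁴ J·s)
f₀ = 7.3265e+14 Hz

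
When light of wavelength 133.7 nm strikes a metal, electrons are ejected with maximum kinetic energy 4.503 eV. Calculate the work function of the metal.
4.77 eV

From Einstein's photoelectric equation: KE_max = hf - φ = hc/λ - φ

Rearranging for φ:
φ = hc/λ - KE_max

Calculate photon energy:
E_photon = hc/λ = 9.2733 eV

Therefore:
φ = 9.2733 - 4.503 = 4.77 eV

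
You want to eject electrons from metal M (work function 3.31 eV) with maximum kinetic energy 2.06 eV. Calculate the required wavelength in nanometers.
230.88 nm

From Einstein's equation: KE_max = hc/λ - φ

Rearranging for λ:
hc/λ = KE_max + φ
λ = hc/(KE_max + φ)

Required photon energy:
E_photon = KE_max + φ = 2.06 + 3.31 = 5.37 eV

Required wavelength:
λ = hc/E_photon = (6.626×10⁻³⁴)(3×10⁸) / (5.37 × 1.602×10⁻¹⁹)
λ = 230.88 nm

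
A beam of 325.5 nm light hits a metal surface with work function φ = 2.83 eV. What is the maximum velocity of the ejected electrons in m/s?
5.8685e+05 m/s

First, find the maximum kinetic energy:
E_photon = hc/λ = 3.8090 eV
KE_max = E_photon - φ = 3.8090 - 2.83 = 0.9790 eV

Convert to Joules: KE_max = 0.9790 × 1.602×10⁻¹⁹ J = 1.5686e-19 J

Then use KE = ½mv² to find velocity:
v = √(2·KE/m) = √(2 × 1.5686e-19 J / 9.109e-31 kg)
v = 5.8685e+05 m/s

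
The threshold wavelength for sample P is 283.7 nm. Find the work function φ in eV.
4.37 eV

At the threshold wavelength, photon energy equals work function:
φ = hc/λ₀

Calculating:
φ = (6.626×10⁻³⁴ J·s)(3×10⁸ m/s) / (283.7×10⁻⁹ m)
φ = 4.37 eV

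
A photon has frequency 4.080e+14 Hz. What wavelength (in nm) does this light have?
734.79 nm

Using the wave equation: c = fλ

Solving for wavelength:
λ = c/f = (3×10⁸ m/s) / (4.080e+14 Hz)
λ = 734.79 nm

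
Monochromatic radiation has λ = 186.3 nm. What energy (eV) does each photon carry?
6.6551 eV

Using E = hf = hc/λ:

E = hc/λ = (6.626×10⁻³⁴ J·s)(3×10⁸ m/s) / (186.3×10⁻⁹ m)
E = 6.6551 eV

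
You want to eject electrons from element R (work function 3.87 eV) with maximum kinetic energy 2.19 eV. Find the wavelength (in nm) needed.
204.59 nm

From Einstein's equation: KE_max = hc/λ - φ

Rearranging for λ:
hc/λ = KE_max + φ
λ = hc/(KE_max + φ)

Required photon energy:
E_photon = KE_max + φ = 2.19 + 3.87 = 6.06 eV

Required wavelength:
λ = hc/E_photon = (6.626×10⁻³⁴)(3×10⁸) / (6.06 × 1.602×10⁻¹⁹)
λ = 204.59 nm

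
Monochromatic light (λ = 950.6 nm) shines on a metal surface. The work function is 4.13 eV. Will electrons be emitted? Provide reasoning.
No

For photoemission, the photon energy must exceed the work function.

Photon energy: E = hc/λ = 1.3043 eV
Work function: φ = 4.13 eV

Since E_photon (1.3043 eV) < φ (4.13 eV), photoemission will NOT occur.
The threshold wavelength is λ₀ = hc/φ = 300.2 nm.
Since 950.6 nm > 300.2 nm, the photons lack sufficient energy.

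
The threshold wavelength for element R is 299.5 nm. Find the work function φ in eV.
4.14 eV

At the threshold wavelength, photon energy equals work function:
φ = hc/λ₀

Calculating:
φ = (6.626×10⁻³⁴ J·s)(3×10⁸ m/s) / (299.5×10⁻⁹ m)
φ = 4.14 eV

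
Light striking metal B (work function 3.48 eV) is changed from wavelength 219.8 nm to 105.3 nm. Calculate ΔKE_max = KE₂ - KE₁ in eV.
6.1336 eV

Using Einstein's equation: KE_max = hc/λ - φ

For λ₁ = 219.8 nm:
KE₁ = hc/λ₁ - φ = 5.6408 - 3.48 = 2.1608 eV

For λ₂ = 105.3 nm:
KE₂ = hc/λ₂ - φ = 11.7744 - 3.48 = 8.2944 eV

Change in KE:
ΔKE = KE₂ - KE₁ = 8.2944 - 2.1608 = 6.1336 eV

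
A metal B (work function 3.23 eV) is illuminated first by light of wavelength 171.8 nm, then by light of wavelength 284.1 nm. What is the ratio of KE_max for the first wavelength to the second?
3.5154

Using Einstein's equation: KE_max = hc/λ - φ

For λ₁ = 171.8 nm:
E₁ = hc/λ₁ = 7.2168 eV
KE₁ = E₁ - φ = 7.2168 - 3.23 = 3.9868 eV

For λ₂ = 284.1 nm:
E₂ = hc/λ₂ = 4.3641 eV
KE₂ = E₂ - φ = 4.3641 - 3.23 = 1.1341 eV

Ratio: KE₁/KE₂ = 3.9868/1.1341 = 3.5154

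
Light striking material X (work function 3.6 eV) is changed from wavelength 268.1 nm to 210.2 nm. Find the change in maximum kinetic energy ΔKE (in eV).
1.2738 eV

Using Einstein's equation: KE_max = hc/λ - φ

For λ₁ = 268.1 nm:
KE₁ = hc/λ₁ - φ = 4.6246 - 3.6 = 1.0246 eV

For λ₂ = 210.2 nm:
KE₂ = hc/λ₂ - φ = 5.8984 - 3.6 = 2.2984 eV

Change in KE:
ΔKE = KE₂ - KE₁ = 2.2984 - 1.0246 = 1.2738 eV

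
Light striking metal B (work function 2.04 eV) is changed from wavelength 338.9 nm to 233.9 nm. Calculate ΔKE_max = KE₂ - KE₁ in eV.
1.6423 eV

Using Einstein's equation: KE_max = hc/λ - φ

For λ₁ = 338.9 nm:
KE₁ = hc/λ₁ - φ = 3.6584 - 2.04 = 1.6184 eV

For λ₂ = 233.9 nm:
KE₂ = hc/λ₂ - φ = 5.3007 - 2.04 = 3.2607 eV

Change in KE:
ΔKE = KE₂ - KE₁ = 3.2607 - 1.6184 = 1.6423 eV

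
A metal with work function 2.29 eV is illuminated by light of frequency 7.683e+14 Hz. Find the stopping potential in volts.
0.8874 V

The stopping potential V_s satisfies: eV_s = KE_max

First, find KE_max using Einstein's equation:
E_photon = hf = (6.626×10⁻³⁴ J·s)(7.683e+14 Hz) = 3.1774 eV
KE_max = E_photon - φ = 3.1774 - 2.29 = 0.8874 eV

Since eV_s = KE_max:
V_s = KE_max/e = 0.8874 V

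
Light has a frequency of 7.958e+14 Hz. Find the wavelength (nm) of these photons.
376.72 nm

Using the wave equation: c = fλ

Solving for wavelength:
λ = c/f = (3×10⁸ m/s) / (7.958e+14 Hz)
λ = 376.72 nm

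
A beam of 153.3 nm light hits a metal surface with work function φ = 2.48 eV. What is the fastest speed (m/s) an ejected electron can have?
1.4045e+06 m/s

First, find the maximum kinetic energy:
E_photon = hc/λ = 8.0877 eV
KE_max = E_photon - φ = 8.0877 - 2.48 = 5.6077 eV

Convert to Joules: KE_max = 5.6077 × 1.602×10⁻¹⁹ J = 8.9845e-19 J

Then use KE = ½mv² to find velocity:
v = √(2·KE/m) = √(2 × 8.9845e-19 J / 9.109e-31 kg)
v = 1.4045e+06 m/s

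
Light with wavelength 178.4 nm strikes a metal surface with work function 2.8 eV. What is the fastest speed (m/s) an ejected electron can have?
1.2082e+06 m/s

First, find the maximum kinetic energy:
E_photon = hc/λ = 6.9498 eV
KE_max = E_photon - φ = 6.9498 - 2.8 = 4.1498 eV

Convert to Joules: KE_max = 4.1498 × 1.602×10⁻¹⁹ J = 6.6487e-19 J

Then use KE = ½mv² to find velocity:
v = √(2·KE/m) = √(2 × 6.6487e-19 J / 9.109e-31 kg)
v = 1.2082e+06 m/s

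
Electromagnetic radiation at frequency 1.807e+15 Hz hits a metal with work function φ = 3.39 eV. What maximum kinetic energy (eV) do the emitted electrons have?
4.0832 eV

Using Einstein's photoelectric equation: KE_max = hf - φ

First, calculate the photon energy:
E_photon = hf = (6.626×10⁻³⁴ J·s)(1.807e+15 Hz)
E_photon = 7.4732 eV

Then, the maximum kinetic energy:
KE_max = E_photon - φ = 7.4732 eV - 3.39 eV = 4.0832 eV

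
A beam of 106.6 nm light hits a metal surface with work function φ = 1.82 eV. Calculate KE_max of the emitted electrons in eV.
9.8108 eV

Using Einstein's photoelectric equation: KE_max = hf - φ = hc/λ - φ

First, calculate the photon energy:
E_photon = hc/λ = (6.626×10⁻³⁴ J·s)(3×10⁸ m/s) / (106.6×10⁻⁹ m)
E_photon = 11.6308 eV

Then, the maximum kinetic energy:
KE_max = E_photon - φ = 11.6308 eV - 1.82 eV = 9.8108 eV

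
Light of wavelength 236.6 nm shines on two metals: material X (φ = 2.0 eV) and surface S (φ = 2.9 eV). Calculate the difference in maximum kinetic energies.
0.9000 eV

Using KE_max = hc/λ - φ for each metal:

Photon energy: E = hc/λ = 5.2402 eV

For material X (φ₁ = 2.0 eV):
KE₁ = E - φ₁ = 5.2402 - 2.0 = 3.2402 eV

For surface S (φ₂ = 2.9 eV):
KE₂ = E - φ₂ = 5.2402 - 2.9 = 2.3402 eV

Difference:
ΔKE = KE₁ - KE₂ = 3.2402 - 2.3402 = 0.9000 eV

Note: The difference equals the difference in work functions: 2.9 - 2.0 = 0.90 eV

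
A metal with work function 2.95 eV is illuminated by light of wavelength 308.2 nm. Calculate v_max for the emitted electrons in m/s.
6.1432e+05 m/s

First, find the maximum kinetic energy:
E_photon = hc/λ = 4.0228 eV
KE_max = E_photon - φ = 4.0228 - 2.95 = 1.0728 eV

Convert to Joules: KE_max = 1.0728 × 1.602×10⁻¹⁹ J = 1.7189e-19 J

Then use KE = ½mv² to find velocity:
v = √(2·KE/m) = √(2 × 1.7189e-19 J / 9.109e-31 kg)
v = 6.1432e+05 m/s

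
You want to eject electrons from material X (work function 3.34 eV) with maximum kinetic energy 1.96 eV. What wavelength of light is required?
233.93 nm

From Einstein's equation: KE_max = hc/λ - φ

Rearranging for λ:
hc/λ = KE_max + φ
λ = hc/(KE_max + φ)

Required photon energy:
E_photon = KE_max + φ = 1.96 + 3.34 = 5.30 eV

Required wavelength:
λ = hc/E_photon = (6.626×10⁻³⁴)(3×10⁸) / (5.30 × 1.602×10⁻¹⁹)
λ = 233.93 nm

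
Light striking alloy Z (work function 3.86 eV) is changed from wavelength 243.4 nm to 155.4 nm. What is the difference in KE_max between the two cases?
2.8845 eV

Using Einstein's equation: KE_max = hc/λ - φ

For λ₁ = 243.4 nm:
KE₁ = hc/λ₁ - φ = 5.0938 - 3.86 = 1.2338 eV

For λ₂ = 155.4 nm:
KE₂ = hc/λ₂ - φ = 7.9784 - 3.86 = 4.1184 eV

Change in KE:
ΔKE = KE₂ - KE₁ = 4.1184 - 1.2338 = 2.8845 eV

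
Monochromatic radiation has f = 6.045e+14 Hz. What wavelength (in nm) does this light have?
495.93 nm

Using the wave equation: c = fλ

Solving for wavelength:
λ = c/f = (3×10⁸ m/s) / (6.045e+14 Hz)
λ = 495.93 nm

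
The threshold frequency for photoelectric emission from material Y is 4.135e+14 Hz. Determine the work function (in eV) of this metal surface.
1.71 eV

At the threshold frequency, photon energy equals work function:
φ = hf₀

Calculating:
φ = (6.626×10⁻³⁴ J·s)(4.135e+14 Hz)
φ = 1.71 eV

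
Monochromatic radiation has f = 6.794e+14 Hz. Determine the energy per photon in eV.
2.8098 eV

Using E = hf:

E = hf = (6.626×10⁻³⁴ J·s)(6.794e+14 Hz)
E = 2.8098 eV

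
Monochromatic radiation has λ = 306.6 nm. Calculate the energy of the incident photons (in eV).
4.0438 eV

Using E = hf = hc/λ:

E = hc/λ = (6.626×10⁻³⁴ J·s)(3×10⁸ m/s) / (306.6×10⁻⁹ m)
E = 4.0438 eV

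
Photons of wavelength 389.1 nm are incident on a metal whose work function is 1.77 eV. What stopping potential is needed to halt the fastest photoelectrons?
1.4164 V

The stopping potential V_s satisfies: eV_s = KE_max

First, find KE_max using Einstein's equation:
E_photon = hc/λ = 3.1864 eV
KE_max = E_photon - φ = 3.1864 - 1.77 = 1.4164 eV

Since eV_s = KE_max:
V_s = KE_max/e = 1.4164 V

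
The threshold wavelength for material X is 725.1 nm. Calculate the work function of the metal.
1.71 eV

At the threshold wavelength, photon energy equals work function:
φ = hc/λ₀

Calculating:
φ = (6.626×10⁻³⁴ J·s)(3×10⁸ m/s) / (725.1×10⁻⁹ m)
φ = 1.71 eV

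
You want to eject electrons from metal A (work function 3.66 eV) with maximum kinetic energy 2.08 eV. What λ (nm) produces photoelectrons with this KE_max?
216.00 nm

From Einstein's equation: KE_max = hc/λ - φ

Rearranging for λ:
hc/λ = KE_max + φ
λ = hc/(KE_max + φ)

Required photon energy:
E_photon = KE_max + φ = 2.08 + 3.66 = 5.74 eV

Required wavelength:
λ = hc/E_photon = (6.626×10⁻³⁴)(3×10⁸) / (5.74 × 1.602×10⁻¹⁹)
λ = 216.00 nm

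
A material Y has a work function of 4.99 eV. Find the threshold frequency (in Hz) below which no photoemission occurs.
1.2066e+15 Hz

The threshold frequency is when the photon energy equals the work function:
hf₀ = φ

Solving for f₀:
f₀ = φ/h = (4.99 eV × 1.602×10⁻¹⁹ J/eV) / (6.626×10⁻³⁴ J·s)
f₀ = 1.2066e+15 Hz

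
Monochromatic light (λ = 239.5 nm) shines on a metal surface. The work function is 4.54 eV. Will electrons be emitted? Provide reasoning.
Yes

For photoemission, the photon energy must exceed the work function.

Photon energy: E = hc/λ = 5.1768 eV
Work function: φ = 4.54 eV

Since E_photon (5.1768 eV) > φ (4.54 eV), photoemission WILL occur.
The threshold wavelength is λ₀ = hc/φ = 273.1 nm.
Since 239.5 nm < 273.1 nm, the light has sufficient energy.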